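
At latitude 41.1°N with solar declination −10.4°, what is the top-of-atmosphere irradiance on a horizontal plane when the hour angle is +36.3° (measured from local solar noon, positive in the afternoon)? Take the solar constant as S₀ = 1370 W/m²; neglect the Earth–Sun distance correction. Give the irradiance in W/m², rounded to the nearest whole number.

With φ = 41.1°, δ = -10.4°, H = 36.30°: sin φ sin δ = -0.1187, cos φ cos δ cos H = 0.5973, so cos θ_z = 0.4786.
Top-of-atmosphere irradiance = S₀ cos θ_z = 1370 × 0.4786 = 655.68 W/m².

656 W/m²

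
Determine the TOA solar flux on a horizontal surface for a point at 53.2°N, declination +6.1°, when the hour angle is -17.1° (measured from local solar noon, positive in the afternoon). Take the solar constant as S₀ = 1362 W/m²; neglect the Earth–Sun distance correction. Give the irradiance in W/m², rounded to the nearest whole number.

With φ = 53.2°, δ = 6.1°, H = -17.10°: sin φ sin δ = 0.0851, cos φ cos δ cos H = 0.5693, so cos θ_z = 0.6544.
Top-of-atmosphere irradiance = S₀ cos θ_z = 1362 × 0.6544 = 891.29 W/m².

891 W/m²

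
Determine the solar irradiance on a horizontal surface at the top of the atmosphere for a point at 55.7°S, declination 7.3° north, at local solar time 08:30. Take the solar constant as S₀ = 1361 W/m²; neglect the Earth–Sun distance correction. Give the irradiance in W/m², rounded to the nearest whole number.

Hour angle H = 15° × (8.5 − 12) = -52.50°.
cos θ_z = sin(-55.7°) sin(7.3°) + cos(-55.7°) cos(7.3°) cos(-52.50°) = -0.1050 + 0.3403 = 0.2353.
Top-of-atmosphere irradiance = S₀ cos θ_z = 1361 × 0.2353 = 320.24 W/m².

320 W/m²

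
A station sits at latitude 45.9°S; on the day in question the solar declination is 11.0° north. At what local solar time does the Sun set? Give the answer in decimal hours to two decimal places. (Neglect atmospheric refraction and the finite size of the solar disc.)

The sunset hour angle satisfies cos H_s = −tan φ tan δ = 0.2006, giving H_s = 78.43°.
Sunset is at 12 + H_s/15 = 12 + 5.229 = 17.229 h local solar time.

17.23 h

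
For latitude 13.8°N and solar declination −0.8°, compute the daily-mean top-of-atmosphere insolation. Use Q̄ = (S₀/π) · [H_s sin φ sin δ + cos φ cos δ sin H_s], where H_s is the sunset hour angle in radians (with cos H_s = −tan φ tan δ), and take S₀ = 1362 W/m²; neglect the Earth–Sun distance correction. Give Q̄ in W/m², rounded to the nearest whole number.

419 W/m²

cos H_s = −tan(13.8°) · tan(-0.8°) = 0.0034, so H_s = arccos(0.0034) = 89.81°. In radians, H_s = 1.5675.
H_s sin φ sin δ = 1.5675 × 0.2385 × -0.0140 = -0.0052.
cos φ cos δ sin H_s = 0.9711 × 0.9999 × 1.0000 = 0.9710.
Q̄ = (1362/π) × (-0.0052 + 0.9710) = 433.54 × 0.9658 = 418.71 W/m².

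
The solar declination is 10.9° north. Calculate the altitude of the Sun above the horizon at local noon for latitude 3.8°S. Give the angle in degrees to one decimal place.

At local solar noon the hour angle is zero, so the elevation is 90° − |φ − δ| = 90° − |-3.8° − (10.9°)| = 90° − 14.7° = 75.3°.

75.3°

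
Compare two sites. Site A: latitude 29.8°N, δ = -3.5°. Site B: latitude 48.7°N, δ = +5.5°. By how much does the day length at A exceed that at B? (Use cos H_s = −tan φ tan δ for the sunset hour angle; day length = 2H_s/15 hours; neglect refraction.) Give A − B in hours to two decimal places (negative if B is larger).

A: H_s = arccos(−tan 29.8° · tan -3.5°) = 87.99°, so 2H_s/15 = 11.7320 h.
B: H_s = arccos(−tan 48.7° · tan 5.5°) = 96.29°, so 2H_s/15 = 12.8387 h.
A − B = 11.7320 − 12.8387 = -1.1067 h.

-1.11 h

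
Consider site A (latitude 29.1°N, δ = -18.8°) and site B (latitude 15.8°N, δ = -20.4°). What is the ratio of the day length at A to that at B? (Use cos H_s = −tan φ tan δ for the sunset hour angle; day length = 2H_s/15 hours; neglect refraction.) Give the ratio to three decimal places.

A: H_s = arccos(−tan 29.1° · tan -18.8°) = 79.08°, so 2H_s/15 = 10.5440 h.
B: H_s = arccos(−tan 15.8° · tan -20.4°) = 83.96°, so 2H_s/15 = 11.1947 h.
Ratio A/B = 10.5440 / 11.1947 = 0.9419.

0.942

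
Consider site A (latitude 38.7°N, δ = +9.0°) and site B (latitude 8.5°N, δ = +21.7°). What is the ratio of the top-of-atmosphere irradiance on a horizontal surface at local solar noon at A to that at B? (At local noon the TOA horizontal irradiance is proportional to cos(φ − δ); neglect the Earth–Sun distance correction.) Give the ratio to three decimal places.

0.892

A: cos θ_z = cos(38.7° − (9.0°)) = 0.8686.
B: cos θ_z = cos(8.5° − (21.7°)) = 0.9736.
Ratio A/B = 0.8686 / 0.9736 = 0.8922.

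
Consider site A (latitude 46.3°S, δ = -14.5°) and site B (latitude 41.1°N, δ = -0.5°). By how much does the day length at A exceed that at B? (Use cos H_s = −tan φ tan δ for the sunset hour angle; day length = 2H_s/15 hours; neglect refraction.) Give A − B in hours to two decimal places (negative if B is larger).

A: H_s = arccos(−tan -46.3° · tan -14.5°) = 105.70°, so 2H_s/15 = 14.0933 h.
B: H_s = arccos(−tan 41.1° · tan -0.5°) = 89.56°, so 2H_s/15 = 11.9413 h.
A − B = 14.0933 − 11.9413 = 2.1520 h.

+2.15 h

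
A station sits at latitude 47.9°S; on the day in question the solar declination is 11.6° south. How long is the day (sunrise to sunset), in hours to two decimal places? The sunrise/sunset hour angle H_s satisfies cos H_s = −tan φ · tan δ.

−tan φ tan δ = −(-1.1067)(-0.2053) = -0.2272; H_s = arccos(-0.2272) = 103.13°.
Day length = 2 H_s / 15° h⁻¹ = 206.26° / 15 = 13.751 h.

13.75 hours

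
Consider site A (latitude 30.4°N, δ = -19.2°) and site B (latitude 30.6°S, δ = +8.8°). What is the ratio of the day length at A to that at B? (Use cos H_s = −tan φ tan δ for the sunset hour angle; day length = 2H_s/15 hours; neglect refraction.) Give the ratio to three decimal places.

A: H_s = arccos(−tan 30.4° · tan -19.2°) = 78.21°, so 2H_s/15 = 10.4280 h.
B: H_s = arccos(−tan -30.6° · tan 8.8°) = 84.75°, so 2H_s/15 = 11.3000 h.
Ratio A/B = 10.4280 / 11.3000 = 0.9228.

0.923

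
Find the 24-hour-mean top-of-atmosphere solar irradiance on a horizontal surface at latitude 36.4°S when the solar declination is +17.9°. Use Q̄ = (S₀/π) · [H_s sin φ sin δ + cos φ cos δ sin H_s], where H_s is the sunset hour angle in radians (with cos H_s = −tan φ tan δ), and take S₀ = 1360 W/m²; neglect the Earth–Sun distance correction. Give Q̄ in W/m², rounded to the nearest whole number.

−tan φ tan δ = −(-0.7373)(0.3230) = 0.2381; H_s = arccos(0.2381) = 76.23°. In radians, H_s = 1.3305.
H_s sin φ sin δ = 1.3305 × -0.5934 × 0.3074 = -0.2427.
cos φ cos δ sin H_s = 0.8049 × 0.9516 × 0.9713 = 0.7440.
Q̄ = (1360/π) × (-0.2427 + 0.7440) = 432.90 × 0.5013 = 217.01 W/m².

217 W/m²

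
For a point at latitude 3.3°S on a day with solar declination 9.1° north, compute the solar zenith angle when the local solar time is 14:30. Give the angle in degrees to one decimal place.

39.4°

Hour angle H = 15° × (14.5 − 12) = 37.50°.
cos θ_z = sin(-3.3°) sin(9.1°) + cos(-3.3°) cos(9.1°) cos(37.50°) = -0.0091 + 0.7821 = 0.7730.
θ_z = arccos(0.7730) = 39.38°.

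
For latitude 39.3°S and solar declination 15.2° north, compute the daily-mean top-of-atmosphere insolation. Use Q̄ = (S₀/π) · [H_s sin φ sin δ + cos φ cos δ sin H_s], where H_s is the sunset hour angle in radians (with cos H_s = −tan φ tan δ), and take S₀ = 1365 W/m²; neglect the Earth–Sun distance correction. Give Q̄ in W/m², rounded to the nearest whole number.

The sunset hour angle satisfies cos H_s = −tan φ tan δ = 0.2224, giving H_s = 77.15°. In radians, H_s = 1.3465.
H_s sin φ sin δ = 1.3465 × -0.6334 × 0.2622 = -0.2236.
cos φ cos δ sin H_s = 0.7738 × 0.9650 × 0.9750 = 0.7280.
Q̄ = (1365/π) × (-0.2236 + 0.7280) = 434.49 × 0.5044 = 219.16 W/m².

219 W/m²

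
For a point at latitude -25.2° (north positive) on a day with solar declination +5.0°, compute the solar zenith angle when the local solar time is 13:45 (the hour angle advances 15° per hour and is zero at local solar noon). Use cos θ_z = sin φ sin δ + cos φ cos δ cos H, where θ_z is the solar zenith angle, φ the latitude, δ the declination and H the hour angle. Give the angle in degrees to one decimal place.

39.5°

Hour angle H = 15° × (13.75 − 12) = 26.25°.
cos θ_z = sin φ sin δ + cos φ cos δ cos H = (-0.4258)(0.0872) + (0.9048)(0.9962)(0.8969) = 0.7713.
θ_z = arccos(0.7713) = 39.53°.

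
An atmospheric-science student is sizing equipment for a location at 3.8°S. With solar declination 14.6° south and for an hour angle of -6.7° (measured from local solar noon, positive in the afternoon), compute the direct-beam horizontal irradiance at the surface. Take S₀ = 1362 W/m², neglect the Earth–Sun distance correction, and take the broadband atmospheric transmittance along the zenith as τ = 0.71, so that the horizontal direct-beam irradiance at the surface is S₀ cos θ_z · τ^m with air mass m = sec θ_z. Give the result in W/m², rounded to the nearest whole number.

cos θ_z = sin(-3.8°) sin(-14.6°) + cos(-3.8°) cos(-14.6°) cos(-6.70°) = 0.0167 + 0.9590 = 0.9757.
Air mass m = 1/cos θ_z = 1/0.9757 = 1.025; τ^m = 0.71^1.025 = 0.7039.
Surface direct beam = 1362 × 0.9757 × 0.7039 = 935.42 W/m².

935 W/m²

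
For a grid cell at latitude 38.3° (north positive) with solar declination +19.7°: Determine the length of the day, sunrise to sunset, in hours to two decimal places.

14.19 hours

cos H_s = −tan(38.3°) · tan(19.7°) = -0.2828, so H_s = arccos(-0.2828) = 106.43°.
Day length = 2 H_s / 15° h⁻¹ = 212.86° / 15 = 14.191 h.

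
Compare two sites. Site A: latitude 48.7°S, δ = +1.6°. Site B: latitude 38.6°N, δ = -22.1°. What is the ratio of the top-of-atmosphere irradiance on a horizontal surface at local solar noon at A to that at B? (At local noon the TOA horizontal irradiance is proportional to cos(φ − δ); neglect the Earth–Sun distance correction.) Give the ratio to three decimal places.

A: cos θ_z = cos(-48.7° − (1.6°)) = 0.6388.
B: cos θ_z = cos(38.6° − (-22.1°)) = 0.4894.
Ratio A/B = 0.6388 / 0.4894 = 1.3053.

1.305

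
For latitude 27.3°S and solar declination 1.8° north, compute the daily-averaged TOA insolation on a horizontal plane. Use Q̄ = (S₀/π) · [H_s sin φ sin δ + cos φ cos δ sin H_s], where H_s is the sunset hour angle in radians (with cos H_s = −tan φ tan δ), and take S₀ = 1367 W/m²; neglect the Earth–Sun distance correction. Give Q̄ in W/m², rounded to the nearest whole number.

377 W/m²

cos H_s = −tan(-27.3°) · tan(1.8°) = 0.0162, so H_s = arccos(0.0162) = 89.07°. In radians, H_s = 1.5546.
H_s sin φ sin δ = 1.5546 × -0.4586 × 0.0314 = -0.0224.
cos φ cos δ sin H_s = 0.8886 × 0.9995 × 0.9999 = 0.8881.
Q̄ = (1367/π) × (-0.0224 + 0.8881) = 435.13 × 0.8657 = 376.69 W/m².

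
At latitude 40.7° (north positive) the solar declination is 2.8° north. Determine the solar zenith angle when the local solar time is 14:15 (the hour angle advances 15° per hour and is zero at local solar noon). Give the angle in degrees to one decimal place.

Hour angle H = 15° × (14.25 − 12) = 33.75°.
cos θ_z = sin φ sin δ + cos φ cos δ cos H = (0.6521)(0.0488) + (0.7581)(0.9988)(0.8315) = 0.6614.
θ_z = arccos(0.6614) = 48.59°.

48.6°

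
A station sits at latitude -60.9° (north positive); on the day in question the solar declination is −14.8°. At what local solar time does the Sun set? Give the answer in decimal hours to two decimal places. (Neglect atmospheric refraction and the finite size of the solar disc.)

−tan φ tan δ = −(-1.7966)(-0.2642) = -0.4747; H_s = arccos(-0.4747) = 118.34°.
Sunset is at 12 + H_s/15 = 12 + 7.889 = 19.889 h local solar time.

19.89 h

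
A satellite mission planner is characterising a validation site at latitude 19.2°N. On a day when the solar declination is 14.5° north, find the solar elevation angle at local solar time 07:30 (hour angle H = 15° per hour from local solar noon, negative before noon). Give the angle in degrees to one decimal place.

Hour angle H = 15° × (7.5 − 12) = -67.50°.
cos θ_z = sin φ sin δ + cos φ cos δ cos H = (0.3289)(0.2504) + (0.9444)(0.9681)(0.3827) = 0.4322.
θ_z = arccos(0.4322) = 64.39°, so the elevation is 90° − 64.39° = 25.61°.

25.6°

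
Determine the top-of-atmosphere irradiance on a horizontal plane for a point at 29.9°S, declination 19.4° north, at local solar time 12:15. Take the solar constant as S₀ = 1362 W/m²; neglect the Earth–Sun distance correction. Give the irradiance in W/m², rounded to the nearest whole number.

Hour angle H = 15° × (12.25 − 12) = 3.75°.
cos θ_z = sin φ sin δ + cos φ cos δ cos H = (-0.4985)(0.3322) + (0.8669)(0.9432)(0.9979) = 0.6503.
Top-of-atmosphere irradiance = S₀ cos θ_z = 1362 × 0.6503 = 885.71 W/m².

886 W/m²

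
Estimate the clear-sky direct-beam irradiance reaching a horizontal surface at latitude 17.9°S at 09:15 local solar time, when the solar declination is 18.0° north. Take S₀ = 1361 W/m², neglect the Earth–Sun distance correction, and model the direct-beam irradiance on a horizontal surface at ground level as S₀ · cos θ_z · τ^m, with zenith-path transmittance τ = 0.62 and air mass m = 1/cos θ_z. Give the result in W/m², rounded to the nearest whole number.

Hour angle H = 15° × (9.25 − 12) = -41.25°.
With φ = -17.9°, δ = 18.0°, H = -41.25°: sin φ sin δ = -0.0950, cos φ cos δ cos H = 0.6804, so cos θ_z = 0.5854.
Air mass m = 1/cos θ_z = 1/0.5854 = 1.708; τ^m = 0.62^1.708 = 0.4420.
Surface direct beam = 1361 × 0.5854 × 0.4420 = 352.15 W/m².

352 W/m²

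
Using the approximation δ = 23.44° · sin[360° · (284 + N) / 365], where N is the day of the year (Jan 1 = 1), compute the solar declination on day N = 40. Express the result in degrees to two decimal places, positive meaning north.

-15.20°

360 × (284 + 40) / 365 = 319.562°; sin(319.562°) = -0.6486.
δ = 23.44 × -0.6486 = -15.203° ≈ -15.20°.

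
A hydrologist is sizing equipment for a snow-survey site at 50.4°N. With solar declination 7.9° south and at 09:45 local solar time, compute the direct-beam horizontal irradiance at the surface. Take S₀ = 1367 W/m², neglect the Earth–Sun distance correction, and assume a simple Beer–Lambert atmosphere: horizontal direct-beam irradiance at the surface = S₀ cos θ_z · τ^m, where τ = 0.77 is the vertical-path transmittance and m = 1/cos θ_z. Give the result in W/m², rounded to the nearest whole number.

Hour angle H = 15° × (9.75 − 12) = -33.75°.
cos θ_z = sin(50.4°) sin(-7.9°) + cos(50.4°) cos(-7.9°) cos(-33.75°) = -0.1059 + 0.5250 = 0.4191.
Air mass m = 1/cos θ_z = 1/0.4191 = 2.386; τ^m = 0.77^2.386 = 0.5360.
Surface direct beam = 1367 × 0.4191 × 0.5360 = 307.08 W/m².

307 W/m²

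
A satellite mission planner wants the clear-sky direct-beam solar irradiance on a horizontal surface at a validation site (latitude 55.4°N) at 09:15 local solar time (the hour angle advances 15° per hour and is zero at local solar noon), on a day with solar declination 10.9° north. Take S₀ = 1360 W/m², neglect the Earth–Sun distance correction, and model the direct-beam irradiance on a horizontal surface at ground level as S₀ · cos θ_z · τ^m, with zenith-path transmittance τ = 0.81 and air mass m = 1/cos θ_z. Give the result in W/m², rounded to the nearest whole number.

Hour angle H = 15° × (9.25 − 12) = -41.25°.
With φ = 55.4°, δ = 10.9°, H = -41.25°: sin φ sin δ = 0.1557, cos φ cos δ cos H = 0.4192, so cos θ_z = 0.5749.
Air mass m = 1/cos θ_z = 1/0.5749 = 1.739; τ^m = 0.81^1.739 = 0.6932.
Surface direct beam = 1360 × 0.5749 × 0.6932 = 541.99 W/m².

542 W/m²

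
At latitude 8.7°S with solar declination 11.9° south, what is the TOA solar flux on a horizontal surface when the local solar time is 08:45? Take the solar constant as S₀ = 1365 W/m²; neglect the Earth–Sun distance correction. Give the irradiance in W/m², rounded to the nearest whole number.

913 W/m²

Hour angle H = 15° × (8.75 − 12) = -48.75°.
cos θ_z = sin φ sin δ + cos φ cos δ cos H = (-0.1513)(-0.2062) + (0.9885)(0.9785)(0.6593) = 0.6689.
Top-of-atmosphere irradiance = S₀ cos θ_z = 1365 × 0.6689 = 913.05 W/m².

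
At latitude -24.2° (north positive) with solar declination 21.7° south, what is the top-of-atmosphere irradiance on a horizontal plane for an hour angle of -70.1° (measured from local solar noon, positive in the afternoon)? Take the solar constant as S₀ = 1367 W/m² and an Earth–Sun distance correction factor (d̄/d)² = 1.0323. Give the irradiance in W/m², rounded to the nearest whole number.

621 W/m²

cos θ_z = sin φ sin δ + cos φ cos δ cos H = (-0.4099)(-0.3697) + (0.9121)(0.9291)(0.3404) = 0.4400.
Top-of-atmosphere irradiance = S₀ (d̄/d)² cos θ_z = 1367 × 1.0323 × 0.4400 = 620.91 W/m².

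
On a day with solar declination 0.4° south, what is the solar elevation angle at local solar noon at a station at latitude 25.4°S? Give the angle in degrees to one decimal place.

65.0°

At local solar noon the hour angle is zero, so the elevation is 90° − |φ − δ| = 90° − |-25.4° − (-0.4°)| = 90° − 25.0° = 65.0°.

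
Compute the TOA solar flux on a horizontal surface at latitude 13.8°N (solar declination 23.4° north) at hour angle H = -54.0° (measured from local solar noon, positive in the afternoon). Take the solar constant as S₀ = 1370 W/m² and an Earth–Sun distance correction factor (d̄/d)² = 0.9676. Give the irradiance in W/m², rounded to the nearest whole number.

820 W/m²

cos θ_z = sin φ sin δ + cos φ cos δ cos H = (0.2385)(0.3971) + (0.9711)(0.9178)(0.5878) = 0.6186.
Top-of-atmosphere irradiance = S₀ (d̄/d)² cos θ_z = 1370 × 0.9676 × 0.6186 = 820.02 W/m².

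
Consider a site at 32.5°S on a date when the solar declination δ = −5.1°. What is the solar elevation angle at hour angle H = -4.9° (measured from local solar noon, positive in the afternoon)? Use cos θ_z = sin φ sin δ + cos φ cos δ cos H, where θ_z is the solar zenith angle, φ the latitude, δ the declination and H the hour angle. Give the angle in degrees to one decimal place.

62.2°

With φ = -32.5°, δ = -5.1°, H = -4.90°: sin φ sin δ = 0.0478, cos φ cos δ cos H = 0.8370, so cos θ_z = 0.8848.
θ_z = arccos(0.8848) = 27.77°, so the elevation is 90° − 27.77° = 62.23°.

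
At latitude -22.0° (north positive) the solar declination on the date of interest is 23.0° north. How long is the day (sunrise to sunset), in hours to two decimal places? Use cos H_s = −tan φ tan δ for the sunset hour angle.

10.68 hours

The sunset hour angle satisfies cos H_s = −tan φ tan δ = 0.1715, giving H_s = 80.12°.
Day length = 2 H_s / 15° h⁻¹ = 160.24° / 15 = 10.683 h.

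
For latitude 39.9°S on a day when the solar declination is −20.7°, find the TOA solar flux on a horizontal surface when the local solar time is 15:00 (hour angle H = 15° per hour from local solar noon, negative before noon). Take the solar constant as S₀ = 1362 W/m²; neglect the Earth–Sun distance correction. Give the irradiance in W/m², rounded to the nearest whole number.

1000 W/m²

Hour angle H = 15° × (15 − 12) = 45.00°.
With φ = -39.9°, δ = -20.7°, H = 45.00°: sin φ sin δ = 0.2267, cos φ cos δ cos H = 0.5074, so cos θ_z = 0.7341.
Top-of-atmosphere irradiance = S₀ cos θ_z = 1362 × 0.7341 = 999.84 W/m².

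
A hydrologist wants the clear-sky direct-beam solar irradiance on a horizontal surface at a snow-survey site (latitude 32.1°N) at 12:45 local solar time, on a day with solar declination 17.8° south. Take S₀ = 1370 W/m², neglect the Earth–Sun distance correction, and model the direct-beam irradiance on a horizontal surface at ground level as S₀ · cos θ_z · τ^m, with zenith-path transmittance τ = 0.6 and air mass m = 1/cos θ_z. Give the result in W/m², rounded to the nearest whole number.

382 W/m²

Hour angle H = 15° × (12.75 − 12) = 11.25°.
With φ = 32.1°, δ = -17.8°, H = 11.25°: sin φ sin δ = -0.1624, cos φ cos δ cos H = 0.7911, so cos θ_z = 0.6287.
Air mass m = 1/cos θ_z = 1/0.6287 = 1.591; τ^m = 0.6^1.591 = 0.4436.
Surface direct beam = 1370 × 0.6287 × 0.4436 = 382.08 W/m².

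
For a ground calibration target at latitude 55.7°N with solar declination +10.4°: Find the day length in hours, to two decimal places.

The sunset hour angle satisfies cos H_s = −tan φ tan δ = -0.2691, giving H_s = 105.61°.
Day length = 2 H_s / 15° h⁻¹ = 211.22° / 15 = 14.081 h.

14.08 hours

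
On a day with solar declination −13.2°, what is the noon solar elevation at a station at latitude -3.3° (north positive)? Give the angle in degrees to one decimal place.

At local solar noon the hour angle is zero, so the elevation is 90° − |φ − δ| = 90° − |-3.3° − (-13.2°)| = 90° − 9.9° = 80.1°.

80.1°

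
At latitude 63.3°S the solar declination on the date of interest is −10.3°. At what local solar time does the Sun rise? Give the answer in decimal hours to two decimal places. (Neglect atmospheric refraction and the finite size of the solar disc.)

cos H_s = −tan(-63.3°) · tan(-10.3°) = -0.3613, so H_s = arccos(-0.3613) = 111.18°.
Sunrise is at 12 − H_s/15 = 12 − 7.412 = 4.588 h local solar time.

4.59 h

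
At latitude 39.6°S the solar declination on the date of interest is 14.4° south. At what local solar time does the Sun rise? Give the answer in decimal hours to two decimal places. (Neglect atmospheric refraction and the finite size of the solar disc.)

−tan φ tan δ = −(-0.8273)(-0.2568) = -0.2125; H_s = arccos(-0.2125) = 102.27°.
Sunrise is at 12 − H_s/15 = 12 − 6.818 = 5.182 h local solar time.

5.18 h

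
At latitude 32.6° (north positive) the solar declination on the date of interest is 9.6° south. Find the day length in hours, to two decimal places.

11.17 hours

−tan φ tan δ = −(0.6395)(-0.1691) = 0.1081; H_s = arccos(0.1081) = 83.79°.
Day length = 2 H_s / 15° h⁻¹ = 167.58° / 15 = 11.172 h.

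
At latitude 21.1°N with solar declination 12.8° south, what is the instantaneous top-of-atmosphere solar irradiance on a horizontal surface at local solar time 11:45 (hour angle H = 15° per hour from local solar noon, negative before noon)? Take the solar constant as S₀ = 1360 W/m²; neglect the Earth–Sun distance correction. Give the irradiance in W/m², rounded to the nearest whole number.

Hour angle H = 15° × (11.75 − 12) = -3.75°.
cos θ_z = sin(21.1°) sin(-12.8°) + cos(21.1°) cos(-12.8°) cos(-3.75°) = -0.0798 + 0.9078 = 0.8280.
Top-of-atmosphere irradiance = S₀ cos θ_z = 1360 × 0.8280 = 1126.08 W/m².

1126 W/m²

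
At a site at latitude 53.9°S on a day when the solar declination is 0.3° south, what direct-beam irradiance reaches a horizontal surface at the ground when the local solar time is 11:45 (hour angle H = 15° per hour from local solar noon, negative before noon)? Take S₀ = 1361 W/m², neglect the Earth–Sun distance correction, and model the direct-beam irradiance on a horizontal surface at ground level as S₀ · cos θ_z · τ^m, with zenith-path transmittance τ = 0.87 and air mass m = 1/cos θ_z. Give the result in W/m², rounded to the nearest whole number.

637 W/m²

Hour angle H = 15° × (11.75 − 12) = -3.75°.
cos θ_z = sin φ sin δ + cos φ cos δ cos H = (-0.8080)(-0.0052) + (0.5892)(1.0000)(0.9979) = 0.5922.
Air mass m = 1/cos θ_z = 1/0.5922 = 1.689; τ^m = 0.87^1.689 = 0.7904.
Surface direct beam = 1361 × 0.5922 × 0.7904 = 637.05 W/m².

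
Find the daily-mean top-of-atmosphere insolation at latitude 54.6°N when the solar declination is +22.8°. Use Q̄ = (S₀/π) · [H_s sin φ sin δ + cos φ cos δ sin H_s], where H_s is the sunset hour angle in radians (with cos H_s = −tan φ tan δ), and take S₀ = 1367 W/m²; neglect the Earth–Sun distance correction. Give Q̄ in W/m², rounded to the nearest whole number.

490 W/m²

−tan φ tan δ = −(1.4071)(0.4204) = -0.5915; H_s = arccos(-0.5915) = 126.26°. In radians, H_s = 2.2037.
H_s sin φ sin δ = 2.2037 × 0.8151 × 0.3875 = 0.6960.
cos φ cos δ sin H_s = 0.5793 × 0.9219 × 0.8063 = 0.4306.
Q̄ = (1367/π) × (0.6960 + 0.4306) = 435.13 × 1.1266 = 490.22 W/m².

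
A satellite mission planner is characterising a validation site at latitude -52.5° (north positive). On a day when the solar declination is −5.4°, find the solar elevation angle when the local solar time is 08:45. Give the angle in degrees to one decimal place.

28.3°

Hour angle H = 15° × (8.75 − 12) = -48.75°.
cos θ_z = sin φ sin δ + cos φ cos δ cos H = (-0.7934)(-0.0941) + (0.6088)(0.9956)(0.6593) = 0.4743.
θ_z = arccos(0.4743) = 61.69°, so the elevation is 90° − 61.69° = 28.31°.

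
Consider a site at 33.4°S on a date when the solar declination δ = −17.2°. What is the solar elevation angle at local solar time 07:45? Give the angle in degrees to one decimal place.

Hour angle H = 15° × (7.75 − 12) = -63.75°.
cos θ_z = sin(-33.4°) sin(-17.2°) + cos(-33.4°) cos(-17.2°) cos(-63.75°) = 0.1628 + 0.3527 = 0.5155.
θ_z = arccos(0.5155) = 58.97°, so the elevation is 90° − 58.97° = 31.03°.

31.0°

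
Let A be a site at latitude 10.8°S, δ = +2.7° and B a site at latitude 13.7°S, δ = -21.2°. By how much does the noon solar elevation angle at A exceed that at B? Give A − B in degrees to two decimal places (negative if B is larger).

A: 90° − |-10.8 − (2.7)| = 76.50°.
B: 90° − |-13.7 − (-21.2)| = 82.50°.
A − B = 76.50 − 82.50 = -6.00°.

-6.00°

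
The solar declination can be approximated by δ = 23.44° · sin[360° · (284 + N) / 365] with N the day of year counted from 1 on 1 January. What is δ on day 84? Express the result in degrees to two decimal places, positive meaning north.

+1.21°

360 × (284 + 84) / 365 = 362.959°; sin(362.959°) = 0.0516.
δ = 23.44 × 0.0516 = 1.210° ≈ +1.21°.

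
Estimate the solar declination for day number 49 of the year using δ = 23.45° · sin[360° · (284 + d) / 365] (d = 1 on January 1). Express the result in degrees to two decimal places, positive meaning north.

-12.27°

360 × (284 + 49) / 365 = 328.438°; sin(328.438°) = -0.5234.
δ = 23.45 × -0.5234 = -12.274° ≈ -12.27°.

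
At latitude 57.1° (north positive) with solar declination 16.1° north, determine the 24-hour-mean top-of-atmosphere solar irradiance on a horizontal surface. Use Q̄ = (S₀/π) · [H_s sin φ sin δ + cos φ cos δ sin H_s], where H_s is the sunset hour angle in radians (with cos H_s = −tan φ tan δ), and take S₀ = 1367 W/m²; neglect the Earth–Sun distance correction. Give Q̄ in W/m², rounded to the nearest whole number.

409 W/m²

−tan φ tan δ = −(1.5458)(0.2886) = -0.4461; H_s = arccos(-0.4461) = 116.49°. In radians, H_s = 2.0331.
H_s sin φ sin δ = 2.0331 × 0.8396 × 0.2773 = 0.4733.
cos φ cos δ sin H_s = 0.5432 × 0.9608 × 0.8950 = 0.4671.
Q̄ = (1367/π) × (0.4733 + 0.4671) = 435.13 × 0.9404 = 409.20 W/m².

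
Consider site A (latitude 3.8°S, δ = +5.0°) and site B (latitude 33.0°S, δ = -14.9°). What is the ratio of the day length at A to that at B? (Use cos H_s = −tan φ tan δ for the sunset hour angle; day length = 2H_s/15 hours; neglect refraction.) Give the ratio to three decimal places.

0.897

A: H_s = arccos(−tan -3.8° · tan 5.0°) = 89.67°, so 2H_s/15 = 11.9560 h.
B: H_s = arccos(−tan -33.0° · tan -14.9°) = 99.95°, so 2H_s/15 = 13.3267 h.
Ratio A/B = 11.9560 / 13.3267 = 0.8971.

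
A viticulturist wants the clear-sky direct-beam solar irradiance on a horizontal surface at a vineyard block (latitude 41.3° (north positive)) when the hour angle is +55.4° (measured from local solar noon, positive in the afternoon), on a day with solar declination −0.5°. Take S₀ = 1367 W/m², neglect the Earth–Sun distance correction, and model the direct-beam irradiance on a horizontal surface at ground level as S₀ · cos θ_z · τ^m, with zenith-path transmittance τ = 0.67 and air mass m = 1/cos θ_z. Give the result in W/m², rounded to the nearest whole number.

With φ = 41.3°, δ = -0.5°, H = 55.40°: sin φ sin δ = -0.0058, cos φ cos δ cos H = 0.4266, so cos θ_z = 0.4208.
Air mass m = 1/cos θ_z = 1/0.4208 = 2.376; τ^m = 0.67^2.376 = 0.3861.
Surface direct beam = 1367 × 0.4208 × 0.3861 = 222.10 W/m².

222 W/m²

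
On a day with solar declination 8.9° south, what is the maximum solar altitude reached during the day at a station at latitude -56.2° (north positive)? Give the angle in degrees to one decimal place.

42.7°

At local solar noon the hour angle is zero, so the elevation is 90° − |φ − δ| = 90° − |-56.2° − (-8.9°)| = 90° − 47.3° = 42.7°.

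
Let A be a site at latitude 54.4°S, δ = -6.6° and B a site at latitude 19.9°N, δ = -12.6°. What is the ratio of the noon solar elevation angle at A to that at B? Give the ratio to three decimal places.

0.734

A: 90° − |-54.4 − (-6.6)| = 42.20°.
B: 90° − |19.9 − (-12.6)| = 57.50°.
Ratio A/B = 42.2000 / 57.5000 = 0.7339.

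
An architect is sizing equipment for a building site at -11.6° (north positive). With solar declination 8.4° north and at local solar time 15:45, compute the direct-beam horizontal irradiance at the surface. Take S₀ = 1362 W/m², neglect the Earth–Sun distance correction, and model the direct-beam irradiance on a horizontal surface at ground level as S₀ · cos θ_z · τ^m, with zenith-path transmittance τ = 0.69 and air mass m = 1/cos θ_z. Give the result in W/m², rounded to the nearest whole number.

334 W/m²

Hour angle H = 15° × (15.75 − 12) = 56.25°.
With φ = -11.6°, δ = 8.4°, H = 56.25°: sin φ sin δ = -0.0294, cos φ cos δ cos H = 0.5384, so cos θ_z = 0.5090.
Air mass m = 1/cos θ_z = 1/0.5090 = 1.965; τ^m = 0.69^1.965 = 0.4823.
Surface direct beam = 1362 × 0.5090 × 0.4823 = 334.36 W/m².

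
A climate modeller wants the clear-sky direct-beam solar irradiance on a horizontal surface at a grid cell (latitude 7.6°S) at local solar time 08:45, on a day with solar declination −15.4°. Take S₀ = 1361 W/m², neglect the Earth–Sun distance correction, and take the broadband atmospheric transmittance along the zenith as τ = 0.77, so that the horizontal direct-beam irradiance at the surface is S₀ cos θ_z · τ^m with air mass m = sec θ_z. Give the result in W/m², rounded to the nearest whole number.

Hour angle H = 15° × (8.75 − 12) = -48.75°.
With φ = -7.6°, δ = -15.4°, H = -48.75°: sin φ sin δ = 0.0351, cos φ cos δ cos H = 0.6301, so cos θ_z = 0.6652.
Air mass m = 1/cos θ_z = 1/0.6652 = 1.503; τ^m = 0.77^1.503 = 0.6751.
Surface direct beam = 1361 × 0.6652 × 0.6751 = 611.19 W/m².

611 W/m²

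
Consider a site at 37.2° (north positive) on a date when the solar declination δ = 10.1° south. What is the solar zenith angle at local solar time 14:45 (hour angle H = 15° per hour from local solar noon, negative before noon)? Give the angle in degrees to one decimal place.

Hour angle H = 15° × (14.75 − 12) = 41.25°.
With φ = 37.2°, δ = -10.1°, H = 41.25°: sin φ sin δ = -0.1060, cos φ cos δ cos H = 0.5896, so cos θ_z = 0.4836.
θ_z = arccos(0.4836) = 61.08°.

61.1°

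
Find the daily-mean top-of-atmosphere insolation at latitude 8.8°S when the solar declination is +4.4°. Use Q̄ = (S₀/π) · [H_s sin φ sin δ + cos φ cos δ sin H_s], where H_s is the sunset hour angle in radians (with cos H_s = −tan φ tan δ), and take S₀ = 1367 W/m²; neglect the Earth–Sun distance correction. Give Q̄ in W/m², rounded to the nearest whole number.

The sunset hour angle satisfies cos H_s = −tan φ tan δ = 0.0119, giving H_s = 89.32°. In radians, H_s = 1.5589.
H_s sin φ sin δ = 1.5589 × -0.1530 × 0.0767 = -0.0183.
cos φ cos δ sin H_s = 0.9882 × 0.9971 × 0.9999 = 0.9852.
Q̄ = (1367/π) × (-0.0183 + 0.9852) = 435.13 × 0.9669 = 420.73 W/m².

421 W/m²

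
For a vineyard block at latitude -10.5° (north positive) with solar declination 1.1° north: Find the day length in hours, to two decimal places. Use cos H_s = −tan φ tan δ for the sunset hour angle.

−tan φ tan δ = −(-0.1853)(0.0192) = 0.0036; H_s = arccos(0.0036) = 89.79°.
Day length = 2 H_s / 15° h⁻¹ = 179.58° / 15 = 11.972 h.

11.97 hours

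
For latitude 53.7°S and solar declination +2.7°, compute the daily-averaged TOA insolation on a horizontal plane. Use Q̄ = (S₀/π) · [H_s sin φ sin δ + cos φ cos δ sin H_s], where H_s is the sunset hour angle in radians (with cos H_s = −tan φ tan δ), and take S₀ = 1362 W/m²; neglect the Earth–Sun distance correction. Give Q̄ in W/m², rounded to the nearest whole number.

The sunset hour angle satisfies cos H_s = −tan φ tan δ = 0.0642, giving H_s = 86.32°. In radians, H_s = 1.5066.
H_s sin φ sin δ = 1.5066 × -0.8059 × 0.0471 = -0.0572.
cos φ cos δ sin H_s = 0.5920 × 0.9989 × 0.9979 = 0.5901.
Q̄ = (1362/π) × (-0.0572 + 0.5901) = 433.54 × 0.5329 = 231.03 W/m².

231 W/m²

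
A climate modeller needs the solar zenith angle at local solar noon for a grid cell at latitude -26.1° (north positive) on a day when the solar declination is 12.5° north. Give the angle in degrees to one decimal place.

At local solar noon the hour angle is zero, so the zenith angle is |φ − δ| = |-26.1° − (12.5°)| = 38.6°.

38.6°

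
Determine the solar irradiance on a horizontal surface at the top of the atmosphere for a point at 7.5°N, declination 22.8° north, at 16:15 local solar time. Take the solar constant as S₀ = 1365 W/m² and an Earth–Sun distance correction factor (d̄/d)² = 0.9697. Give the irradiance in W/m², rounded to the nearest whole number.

Hour angle H = 15° × (16.25 − 12) = 63.75°.
With φ = 7.5°, δ = 22.8°, H = 63.75°: sin φ sin δ = 0.0506, cos φ cos δ cos H = 0.4042, so cos θ_z = 0.4548.
Top-of-atmosphere irradiance = S₀ (d̄/d)² cos θ_z = 1365 × 0.9697 × 0.4548 = 601.99 W/m².

602 W/m²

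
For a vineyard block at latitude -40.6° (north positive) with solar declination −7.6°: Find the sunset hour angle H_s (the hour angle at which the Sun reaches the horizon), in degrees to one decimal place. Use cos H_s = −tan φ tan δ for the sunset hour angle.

cos H_s = −tan(-40.6°) · tan(-7.6°) = -0.1144, so H_s = arccos(-0.1144) = 96.57°.

96.6°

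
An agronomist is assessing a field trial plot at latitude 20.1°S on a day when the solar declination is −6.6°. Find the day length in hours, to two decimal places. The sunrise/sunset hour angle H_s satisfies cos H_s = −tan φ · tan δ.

12.32 hours

−tan φ tan δ = −(-0.3659)(-0.1157) = -0.0423; H_s = arccos(-0.0423) = 92.42°.
Day length = 2 H_s / 15° h⁻¹ = 184.84° / 15 = 12.323 h.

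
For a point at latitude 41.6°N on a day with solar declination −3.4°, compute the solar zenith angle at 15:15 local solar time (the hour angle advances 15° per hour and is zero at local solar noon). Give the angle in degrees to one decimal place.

Hour angle H = 15° × (15.25 − 12) = 48.75°.
cos θ_z = sin φ sin δ + cos φ cos δ cos H = (0.6639)(-0.0593) + (0.7478)(0.9982)(0.6593) = 0.4528.
θ_z = arccos(0.4528) = 63.08°.

63.1°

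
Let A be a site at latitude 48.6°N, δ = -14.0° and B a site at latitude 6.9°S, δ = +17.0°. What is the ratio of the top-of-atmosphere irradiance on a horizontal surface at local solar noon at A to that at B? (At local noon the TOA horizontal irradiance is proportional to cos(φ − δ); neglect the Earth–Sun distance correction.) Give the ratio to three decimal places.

0.503

A: cos θ_z = cos(48.6° − (-14.0°)) = 0.4602.
B: cos θ_z = cos(-6.9° − (17.0°)) = 0.9143.
Ratio A/B = 0.4602 / 0.9143 = 0.5033.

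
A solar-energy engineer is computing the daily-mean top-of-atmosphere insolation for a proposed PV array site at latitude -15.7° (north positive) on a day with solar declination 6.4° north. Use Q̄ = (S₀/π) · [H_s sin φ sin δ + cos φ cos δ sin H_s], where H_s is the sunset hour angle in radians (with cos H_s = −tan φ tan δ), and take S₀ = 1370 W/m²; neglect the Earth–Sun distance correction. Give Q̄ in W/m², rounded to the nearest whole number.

397 W/m²

−tan φ tan δ = −(-0.2811)(0.1122) = 0.0315; H_s = arccos(0.0315) = 88.19°. In radians, H_s = 1.5392.
H_s sin φ sin δ = 1.5392 × -0.2706 × 0.1115 = -0.0464.
cos φ cos δ sin H_s = 0.9627 × 0.9938 × 0.9995 = 0.9563.
Q̄ = (1370/π) × (-0.0464 + 0.9563) = 436.08 × 0.9099 = 396.79 W/m².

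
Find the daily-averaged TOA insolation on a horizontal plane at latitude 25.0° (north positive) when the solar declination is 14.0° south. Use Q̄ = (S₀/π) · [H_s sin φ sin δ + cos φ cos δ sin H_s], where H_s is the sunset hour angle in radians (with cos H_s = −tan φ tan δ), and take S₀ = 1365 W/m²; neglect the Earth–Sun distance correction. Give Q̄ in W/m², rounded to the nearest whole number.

315 W/m²

cos H_s = −tan(25.0°) · tan(-14.0°) = 0.1163, so H_s = arccos(0.1163) = 83.32°. In radians, H_s = 1.4542.
H_s sin φ sin δ = 1.4542 × 0.4226 × -0.2419 = -0.1487.
cos φ cos δ sin H_s = 0.9063 × 0.9703 × 0.9932 = 0.8734.
Q̄ = (1365/π) × (-0.1487 + 0.8734) = 434.49 × 0.7247 = 314.87 W/m².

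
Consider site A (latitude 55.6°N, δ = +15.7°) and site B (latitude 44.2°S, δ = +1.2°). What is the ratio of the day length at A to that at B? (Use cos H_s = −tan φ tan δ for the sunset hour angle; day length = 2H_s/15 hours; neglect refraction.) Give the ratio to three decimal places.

1.286

A: H_s = arccos(−tan 55.6° · tan 15.7°) = 114.24°, so 2H_s/15 = 15.2320 h.
B: H_s = arccos(−tan -44.2° · tan 1.2°) = 88.83°, so 2H_s/15 = 11.8440 h.
Ratio A/B = 15.2320 / 11.8440 = 1.2861.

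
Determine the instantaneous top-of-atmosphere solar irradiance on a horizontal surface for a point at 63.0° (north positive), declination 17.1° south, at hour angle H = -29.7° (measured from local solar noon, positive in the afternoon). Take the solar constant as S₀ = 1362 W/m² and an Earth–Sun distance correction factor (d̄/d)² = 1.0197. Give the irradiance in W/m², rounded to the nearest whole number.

cos θ_z = sin φ sin δ + cos φ cos δ cos H = (0.8910)(-0.2940) + (0.4540)(0.9558)(0.8686) = 0.1150.
Top-of-atmosphere irradiance = S₀ (d̄/d)² cos θ_z = 1362 × 1.0197 × 0.1150 = 159.72 W/m².

160 W/m²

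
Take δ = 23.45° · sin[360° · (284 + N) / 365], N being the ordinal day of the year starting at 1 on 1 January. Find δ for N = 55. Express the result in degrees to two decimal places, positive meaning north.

-10.15°

360 × (284 + 55) / 365 = 334.356°; sin(334.356°) = -0.4328.
δ = 23.45 × -0.4328 = -10.149° ≈ -10.15°.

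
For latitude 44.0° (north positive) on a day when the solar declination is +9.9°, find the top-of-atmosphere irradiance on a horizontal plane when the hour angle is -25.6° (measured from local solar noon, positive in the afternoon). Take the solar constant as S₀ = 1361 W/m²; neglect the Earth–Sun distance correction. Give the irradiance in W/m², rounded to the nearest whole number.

With φ = 44.0°, δ = 9.9°, H = -25.60°: sin φ sin δ = 0.1194, cos φ cos δ cos H = 0.6391, so cos θ_z = 0.7585.
Top-of-atmosphere irradiance = S₀ cos θ_z = 1361 × 0.7585 = 1032.32 W/m².

1032 W/m²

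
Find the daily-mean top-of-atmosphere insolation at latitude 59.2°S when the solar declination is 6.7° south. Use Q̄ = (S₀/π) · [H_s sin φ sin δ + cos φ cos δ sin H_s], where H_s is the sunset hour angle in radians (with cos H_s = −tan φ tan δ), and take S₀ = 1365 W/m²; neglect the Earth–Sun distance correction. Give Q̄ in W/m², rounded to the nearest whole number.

−tan φ tan δ = −(-1.6775)(-0.1175) = -0.1971; H_s = arccos(-0.1971) = 101.37°. In radians, H_s = 1.7692.
H_s sin φ sin δ = 1.7692 × -0.8590 × -0.1167 = 0.1774.
cos φ cos δ sin H_s = 0.5120 × 0.9932 × 0.9804 = 0.4986.
Q̄ = (1365/π) × (0.1774 + 0.4986) = 434.49 × 0.6760 = 293.72 W/m².

294 W/m²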